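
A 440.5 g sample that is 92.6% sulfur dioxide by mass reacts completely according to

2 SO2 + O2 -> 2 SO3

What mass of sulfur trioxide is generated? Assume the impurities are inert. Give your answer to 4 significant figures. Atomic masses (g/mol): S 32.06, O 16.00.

Mass of pure SO2 = 440.5 g × 0.926 = 407.90 g.
M(SO2) = 32.06 + 2(16.00) = 64.06 g/mol.
M(SO3) = 32.06 + 3(16.00) = 80.06 g/mol.
n(SO2) = 407.90 g / 64.06 g/mol = 6.3675 mol.
From the equation the SO2:SO3 mole ratio is 2:2, so n(SO3) = 6.3675 × 2/2 = 6.3675 mol.
Mass of SO3 = 6.3675 mol × 80.06 g/mol = 509.78 g.

509.8 g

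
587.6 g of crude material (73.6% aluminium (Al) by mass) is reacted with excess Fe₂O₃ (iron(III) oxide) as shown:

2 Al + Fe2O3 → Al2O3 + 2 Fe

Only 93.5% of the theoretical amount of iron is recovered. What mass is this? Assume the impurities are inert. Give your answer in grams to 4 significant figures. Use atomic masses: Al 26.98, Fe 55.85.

837.1 g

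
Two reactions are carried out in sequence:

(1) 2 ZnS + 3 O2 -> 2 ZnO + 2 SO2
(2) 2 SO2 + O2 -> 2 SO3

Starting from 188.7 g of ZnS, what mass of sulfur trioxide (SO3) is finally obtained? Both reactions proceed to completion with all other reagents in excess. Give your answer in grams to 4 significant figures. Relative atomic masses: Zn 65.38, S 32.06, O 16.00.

M(ZnS) = 65.38 + 32.06 = 97.44 g/mol.
M(SO3) = 32.06 + 3(16.00) = 80.06 g/mol.
n(ZnS) = 188.70 / 97.44 = 1.9366 mol.
Step 1 gives a 2:2 ratio of ZnS to SO2, so n(SO2) = 1.9366 mol.
In step 2 the SO2:SO3 ratio is 2:2, so n(SO3) = 1.9366 mol.
Mass of SO3 = 1.9366 × 80.06 = 155.04 g.

155.0 g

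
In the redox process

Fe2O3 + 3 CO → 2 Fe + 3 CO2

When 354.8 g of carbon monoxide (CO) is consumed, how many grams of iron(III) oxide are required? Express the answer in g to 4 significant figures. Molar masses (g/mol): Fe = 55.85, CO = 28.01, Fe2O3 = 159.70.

n(CO) = 354.80 g / 28.01 g/mol = 12.667 mol.
From the equation the CO:Fe2O3 mole ratio is 3:1, so n(Fe2O3) = 12.667 × 1/3 = 4.2223 mol.
Mass of Fe2O3 = 4.2223 mol × 159.70 g/mol = 674.30 g.

674.3 g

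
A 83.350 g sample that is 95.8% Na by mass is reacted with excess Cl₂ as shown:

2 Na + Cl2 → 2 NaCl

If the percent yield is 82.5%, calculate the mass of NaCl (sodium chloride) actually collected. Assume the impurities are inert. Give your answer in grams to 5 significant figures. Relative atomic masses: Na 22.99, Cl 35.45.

Pure Na available = 83.350 g × 0.958 = 79.8493 g.
M(Na) = 22.99 g/mol.
M(NaCl) = 22.99 + 35.45 = 58.44 g/mol.
n(Na) = 79.8493 g / 22.99 g/mol = 3.47322 mol.
From the equation the Na:NaCl mole ratio is 2:2, so n(NaCl) = 3.47322 × 2/2 = 3.47322 mol.
Mass of NaCl = 3.47322 mol × 58.44 g/mol = 202.975 g.
Actual mass collected = 202.975 g × 0.825 = 167.454 g.

167.45 g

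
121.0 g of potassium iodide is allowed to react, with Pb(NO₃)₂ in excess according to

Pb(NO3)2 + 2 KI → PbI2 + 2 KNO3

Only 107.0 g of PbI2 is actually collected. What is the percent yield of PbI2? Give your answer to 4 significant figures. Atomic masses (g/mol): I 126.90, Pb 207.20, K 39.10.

M(KI) = 39.10 + 126.90 = 166.00 g/mol.
M(PbI2) = 207.20 + 2(126.90) = 461.00 g/mol.
n(KI) = 121.00 g / 166.00 g/mol = 0.72892 mol.
From the equation the KI:PbI2 mole ratio is 2:1, so n(PbI2) = 0.72892 × 1/2 = 0.36446 mol.
Mass of PbI2 = 0.36446 mol × 461.00 g/mol = 168.02 g.
This is the theoretical yield. Percent yield = 107.0 g / 168.02 g × 100% = 63.685%.

63.68 %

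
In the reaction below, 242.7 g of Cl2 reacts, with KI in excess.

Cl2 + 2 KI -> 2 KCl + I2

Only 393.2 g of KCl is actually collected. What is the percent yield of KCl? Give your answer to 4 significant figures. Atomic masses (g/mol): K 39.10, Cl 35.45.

M(Cl2) = 2(35.45) = 70.90 g/mol.
M(KCl) = 39.10 + 35.45 = 74.55 g/mol.
n(Cl2) = 242.70 g / 70.90 g/mol = 3.4231 mol.
From the equation the Cl2:KCl mole ratio is 1:2, so n(KCl) = 3.4231 × 2/1 = 6.8463 mol.
Mass of KCl = 6.8463 mol × 74.55 g/mol = 510.39 g.
This is the theoretical yield. Percent yield = 393.2 g / 510.39 g × 100% = 77.039%.

77.04 %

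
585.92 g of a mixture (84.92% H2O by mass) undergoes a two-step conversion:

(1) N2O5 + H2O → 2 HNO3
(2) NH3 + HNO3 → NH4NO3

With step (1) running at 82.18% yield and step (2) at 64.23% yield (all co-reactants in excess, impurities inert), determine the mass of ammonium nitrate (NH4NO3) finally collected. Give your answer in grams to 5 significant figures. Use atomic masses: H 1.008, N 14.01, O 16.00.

2334.0 g

Pure H2O = 585.92 × 0.8492 = 497.563 g.
M(H2O) = 2(1.008) + 16.00 = 18.016 g/mol.
M(NH4NO3) = 2(14.01) + 4(1.008) + 3(16.00) = 80.052 g/mol.
n(H2O) = 497.563 / 18.016 = 27.6179 mol.
Step 1 (H2O:HNO3 = 1:2): theoretical n(HNO3) = 55.2357 mol; at 82.18% yield, n(HNO3) = 45.3927 mol.
Step 2 (HNO3:NH4NO3 = 1:1): theoretical n(NH4NO3) = 45.3927 mol, so theoretical mass = 45.3927 × 80.052 = 3633.78 g.
At 64.23% yield, actual mass of NH4NO3 = 3633.78 × 0.6423 = 2333.97 g.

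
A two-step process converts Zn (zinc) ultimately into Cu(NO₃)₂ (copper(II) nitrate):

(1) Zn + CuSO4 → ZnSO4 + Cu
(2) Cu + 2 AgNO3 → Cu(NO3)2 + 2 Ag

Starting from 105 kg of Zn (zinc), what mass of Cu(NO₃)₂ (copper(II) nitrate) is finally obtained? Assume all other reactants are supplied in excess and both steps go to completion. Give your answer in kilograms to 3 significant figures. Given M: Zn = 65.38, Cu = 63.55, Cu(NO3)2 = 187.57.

301 kg

105 kg = 105000 g.
n(Zn) = 105000 / 65.38 = 1606 mol.
Step 1 gives a 1:1 ratio of Zn to Cu, so n(Cu) = 1606 mol.
In step 2 the Cu:Cu(NO3)2 ratio is 1:1, so n(Cu(NO3)2) = 1606 mol.
Mass of Cu(NO3)2 = 1606 × 187.57 = 301200 g = 301 kg.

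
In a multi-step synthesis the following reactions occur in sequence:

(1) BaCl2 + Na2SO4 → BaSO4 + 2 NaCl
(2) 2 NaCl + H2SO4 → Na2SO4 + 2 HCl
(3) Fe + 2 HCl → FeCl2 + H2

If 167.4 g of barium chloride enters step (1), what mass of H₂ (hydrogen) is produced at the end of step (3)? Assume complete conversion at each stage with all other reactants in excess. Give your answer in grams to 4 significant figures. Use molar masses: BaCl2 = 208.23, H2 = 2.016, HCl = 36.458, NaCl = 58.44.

n(BaCl2) = 167.4 / 208.23 = 0.80392 mol.
Reaction (1): BaCl2→NaCl ratio 1:2 ⇒ n(NaCl) = 1.6078 mol.
Reaction (2): NaCl→HCl ratio 2:2 ⇒ n(HCl) = 1.6078 mol.
Reaction (3): HCl→H2 ratio 2:1 ⇒ n(H2) = 0.80392 mol.
Mass of H2 = 0.80392 × 2.016 = 1.6207 g.

1.621 g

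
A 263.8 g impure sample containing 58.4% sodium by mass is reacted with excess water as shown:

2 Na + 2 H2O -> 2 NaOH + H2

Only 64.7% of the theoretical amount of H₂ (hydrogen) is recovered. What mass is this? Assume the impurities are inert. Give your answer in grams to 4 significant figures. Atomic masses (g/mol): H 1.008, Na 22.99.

Pure Na available = 263.8 g × 0.584 = 154.06 g.
M(Na) = 22.99 g/mol.
M(H2) = 2(1.008) = 2.016 g/mol.
n(Na) = 154.06 g / 22.99 g/mol = 6.7011 mol.
From the equation the Na:H2 mole ratio is 2:1, so n(H2) = 6.7011 × 1/2 = 3.3506 mol.
Mass of H2 = 3.3506 mol × 2.016 g/mol = 6.7547 g.
Actual mass collected = 6.7547 g × 0.647 = 4.3703 g.

4.370 g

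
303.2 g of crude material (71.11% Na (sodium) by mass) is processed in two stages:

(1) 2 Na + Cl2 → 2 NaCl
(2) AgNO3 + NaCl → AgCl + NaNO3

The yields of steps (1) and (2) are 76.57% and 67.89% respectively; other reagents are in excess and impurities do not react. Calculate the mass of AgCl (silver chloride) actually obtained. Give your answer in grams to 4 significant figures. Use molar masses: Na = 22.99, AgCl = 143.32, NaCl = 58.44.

Pure Na = 303.2 × 0.7111 = 215.61 g.
n(Na) = 215.61 / 22.99 = 9.3782 mol.
Step 1 (Na:NaCl = 2:2): theoretical n(NaCl) = 9.3782 mol; at 76.57% yield, n(NaCl) = 7.1809 mol.
Step 2 (NaCl:AgCl = 1:1): theoretical n(AgCl) = 7.1809 mol, so theoretical mass = 7.1809 × 143.32 = 1029.2 g.
At 67.89% yield, actual mass of AgCl = 1029.2 × 0.6789 = 698.70 g.

698.7 g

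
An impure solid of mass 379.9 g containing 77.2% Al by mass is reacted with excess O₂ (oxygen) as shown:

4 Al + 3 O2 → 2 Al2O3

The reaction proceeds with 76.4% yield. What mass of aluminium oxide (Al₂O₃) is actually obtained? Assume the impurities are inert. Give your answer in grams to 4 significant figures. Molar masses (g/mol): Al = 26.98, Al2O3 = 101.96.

423.4 g

Pure Al available = 379.9 g × 0.772 = 293.28 g.
n(Al) = 293.28 g / 26.98 g/mol = 10.870 mol.
From the equation the Al:Al2O3 mole ratio is 4:2, so n(Al2O3) = 10.870 × 2/4 = 5.4352 mol.
Mass of Al2O3 = 5.4352 mol × 101.96 g/mol = 554.17 g.
Actual mass collected = 554.17 g × 0.764 = 423.39 g.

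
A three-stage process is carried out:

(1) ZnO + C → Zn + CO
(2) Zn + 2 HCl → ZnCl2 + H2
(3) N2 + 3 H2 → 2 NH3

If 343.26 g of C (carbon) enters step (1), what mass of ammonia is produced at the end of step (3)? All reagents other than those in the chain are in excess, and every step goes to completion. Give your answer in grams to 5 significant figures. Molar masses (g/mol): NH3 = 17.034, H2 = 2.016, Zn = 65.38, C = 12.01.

n(C) = 343.26 / 12.01 = 28.5812 mol.
Reaction (1): C→Zn ratio 1:1 ⇒ n(Zn) = 28.5812 mol.
Reaction (2): Zn→H2 ratio 1:1 ⇒ n(H2) = 28.5812 mol.
Reaction (3): H2→NH3 ratio 3:2 ⇒ n(NH3) = 19.0541 mol.
Mass of NH3 = 19.0541 × 17.034 = 324.568 g.

324.57 g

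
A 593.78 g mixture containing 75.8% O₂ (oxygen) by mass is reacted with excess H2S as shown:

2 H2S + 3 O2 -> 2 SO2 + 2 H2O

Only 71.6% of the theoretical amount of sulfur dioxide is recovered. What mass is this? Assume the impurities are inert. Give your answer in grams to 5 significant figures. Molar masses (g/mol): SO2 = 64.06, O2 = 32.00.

Pure O2 available = 593.78 g × 0.758 = 450.085 g.
n(O2) = 450.085 g / 32.00 g/mol = 14.0652 mol.
From the equation the O2:SO2 mole ratio is 3:2, so n(SO2) = 14.0652 × 2/3 = 9.37678 mol.
Mass of SO2 = 9.37678 mol × 64.06 g/mol = 600.676 g.
Actual mass collected = 600.676 g × 0.716 = 430.084 g.

430.08 g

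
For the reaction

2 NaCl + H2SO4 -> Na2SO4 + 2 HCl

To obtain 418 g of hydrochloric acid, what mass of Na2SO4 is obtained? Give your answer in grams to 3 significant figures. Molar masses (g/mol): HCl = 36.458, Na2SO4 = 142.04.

n(HCl) = 418.0 g / 36.458 g/mol = 11.47 mol.
From the equation the HCl:Na2SO4 mole ratio is 2:1, so n(Na2SO4) = 11.47 × 1/2 = 5.733 mol.
Mass of Na2SO4 = 5.733 mol × 142.04 g/mol = 814.3 g.

814 g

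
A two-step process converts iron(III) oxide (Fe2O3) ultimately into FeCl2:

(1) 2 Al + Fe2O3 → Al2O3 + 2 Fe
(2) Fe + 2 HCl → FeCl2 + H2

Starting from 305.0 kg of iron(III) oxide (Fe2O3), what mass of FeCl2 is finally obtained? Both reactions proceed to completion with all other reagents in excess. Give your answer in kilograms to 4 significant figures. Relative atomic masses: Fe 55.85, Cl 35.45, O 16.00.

M(Fe2O3) = 2(55.85) + 3(16.00) = 159.70 g/mol.
M(FeCl2) = 55.85 + 2(35.45) = 126.75 g/mol.
305.0 kg = 305000 g.
n(Fe2O3) = 305000 / 159.70 = 1909.8 mol.
Step 1 gives a 1:2 ratio of Fe2O3 to Fe, so n(Fe) = 3819.7 mol.
In step 2 the Fe:FeCl2 ratio is 1:1, so n(FeCl2) = 3819.7 mol.
Mass of FeCl2 = 3819.7 × 126.75 = 484140 g = 484.1 kg.

484.1 kg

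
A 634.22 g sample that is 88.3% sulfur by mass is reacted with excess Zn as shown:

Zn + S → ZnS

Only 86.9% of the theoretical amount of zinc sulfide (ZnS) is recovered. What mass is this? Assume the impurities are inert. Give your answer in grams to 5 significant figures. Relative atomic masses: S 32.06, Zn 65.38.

1479.1 g

Pure S available = 634.22 g × 0.883 = 560.016 g.
M(S) = 32.06 g/mol.
M(ZnS) = 65.38 + 32.06 = 97.44 g/mol.
n(S) = 560.016 g / 32.06 g/mol = 17.4678 mol.
From the equation the S:ZnS mole ratio is 1:1, so n(ZnS) = 17.4678 × 1/1 = 17.4678 mol.
Mass of ZnS = 17.4678 mol × 97.44 g/mol = 1702.06 g.
Actual mass collected = 1702.06 g × 0.869 = 1479.09 g.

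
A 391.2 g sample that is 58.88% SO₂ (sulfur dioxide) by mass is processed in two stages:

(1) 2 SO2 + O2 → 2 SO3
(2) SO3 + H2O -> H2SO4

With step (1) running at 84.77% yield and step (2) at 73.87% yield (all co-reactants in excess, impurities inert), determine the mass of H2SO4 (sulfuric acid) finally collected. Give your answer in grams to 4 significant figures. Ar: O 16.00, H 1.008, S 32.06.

220.8 g

Pure SO2 = 391.2 × 0.5888 = 230.34 g.
M(SO2) = 32.06 + 2(16.00) = 64.06 g/mol.
M(H2SO4) = 2(1.008) + 32.06 + 4(16.00) = 98.076 g/mol.
n(SO2) = 230.34 / 64.06 = 3.5957 mol.
Step 1 (SO2:SO3 = 2:2): theoretical n(SO3) = 3.5957 mol; at 84.77% yield, n(SO3) = 3.0480 mol.
Step 2 (SO3:H2SO4 = 1:1): theoretical n(H2SO4) = 3.0480 mol, so theoretical mass = 3.0480 × 98.076 = 298.94 g.
At 73.87% yield, actual mass of H2SO4 = 298.94 × 0.7387 = 220.83 g.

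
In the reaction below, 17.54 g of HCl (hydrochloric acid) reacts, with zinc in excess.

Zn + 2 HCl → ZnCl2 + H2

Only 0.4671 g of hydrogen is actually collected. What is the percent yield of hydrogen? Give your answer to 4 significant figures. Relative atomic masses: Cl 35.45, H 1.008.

96.32 %

M(HCl) = 1.008 + 35.45 = 36.458 g/mol.
M(H2) = 2(1.008) = 2.016 g/mol.
n(HCl) = 17.540 g / 36.458 g/mol = 0.48110 mol.
From the equation the HCl:H2 mole ratio is 2:1, so n(H2) = 0.48110 × 1/2 = 0.24055 mol.
Mass of H2 = 0.24055 mol × 2.016 g/mol = 0.48495 g.
This is the theoretical yield. Percent yield = 0.4671 g / 0.48495 g × 100% = 96.319%.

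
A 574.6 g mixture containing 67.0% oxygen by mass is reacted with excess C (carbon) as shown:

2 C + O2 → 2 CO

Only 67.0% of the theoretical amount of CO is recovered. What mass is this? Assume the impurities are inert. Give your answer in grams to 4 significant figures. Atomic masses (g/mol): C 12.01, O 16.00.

451.6 g

Pure O2 available = 574.6 g × 0.670 = 384.98 g.
M(O2) = 2(16.00) = 32.00 g/mol.
M(CO) = 12.01 + 16.00 = 28.01 g/mol.
n(O2) = 384.98 g / 32.00 g/mol = 12.031 mol.
From the equation the O2:CO mole ratio is 1:2, so n(CO) = 12.031 × 2/1 = 24.061 mol.
Mass of CO = 24.061 mol × 28.01 g/mol = 673.96 g.
Actual mass collected = 673.96 g × 0.670 = 451.55 g.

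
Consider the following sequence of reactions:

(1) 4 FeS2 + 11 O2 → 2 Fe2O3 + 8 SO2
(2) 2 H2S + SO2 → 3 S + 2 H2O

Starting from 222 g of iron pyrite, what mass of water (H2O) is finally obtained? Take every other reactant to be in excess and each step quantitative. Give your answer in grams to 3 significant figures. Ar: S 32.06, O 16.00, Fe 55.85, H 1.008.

M(FeS2) = 55.85 + 2(32.06) = 119.97 g/mol.
M(H2O) = 2(1.008) + 16.00 = 18.016 g/mol.
n(FeS2) = 222.0 / 119.97 = 1.850 mol.
Step 1 gives a 4:8 ratio of FeS2 to SO2, so n(SO2) = 3.701 mol.
In step 2 the SO2:H2O ratio is 1:2, so n(H2O) = 7.402 mol.
Mass of H2O = 7.402 × 18.016 = 133.4 g.

133 g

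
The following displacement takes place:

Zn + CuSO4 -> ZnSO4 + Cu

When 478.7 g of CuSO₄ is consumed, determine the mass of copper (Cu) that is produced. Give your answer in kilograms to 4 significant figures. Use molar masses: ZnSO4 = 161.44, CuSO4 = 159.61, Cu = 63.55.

0.1906 kg

n(CuSO4) = 478.70 g / 159.61 g/mol = 2.9992 mol.
From the equation the CuSO4:Cu mole ratio is 1:1, so n(Cu) = 2.9992 × 1/1 = 2.9992 mol.
Mass of Cu = 2.9992 mol × 63.55 g/mol = 190.60 g.
Converting to kg: 190.60 g = 0.1906 kg.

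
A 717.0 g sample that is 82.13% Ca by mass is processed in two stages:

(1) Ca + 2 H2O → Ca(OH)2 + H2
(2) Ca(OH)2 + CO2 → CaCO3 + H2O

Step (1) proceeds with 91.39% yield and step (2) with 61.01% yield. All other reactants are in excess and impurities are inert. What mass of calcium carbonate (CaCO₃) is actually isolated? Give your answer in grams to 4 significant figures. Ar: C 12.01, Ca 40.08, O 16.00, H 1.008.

Pure Ca = 717.0 × 0.8213 = 588.87 g.
M(Ca) = 40.08 g/mol.
M(CaCO3) = 40.08 + 12.01 + 3(16.00) = 100.09 g/mol.
n(Ca) = 588.87 / 40.08 = 14.692 mol.
Step 1 (Ca:Ca(OH)2 = 1:1): theoretical n(Ca(OH)2) = 14.692 mol; at 91.39% yield, n(Ca(OH)2) = 13.427 mol.
Step 2 (Ca(OH)2:CaCO3 = 1:1): theoretical n(CaCO3) = 13.427 mol, so theoretical mass = 13.427 × 100.09 = 1343.9 g.
At 61.01% yield, actual mass of CaCO3 = 1343.9 × 0.6101 = 819.94 g.

819.9 g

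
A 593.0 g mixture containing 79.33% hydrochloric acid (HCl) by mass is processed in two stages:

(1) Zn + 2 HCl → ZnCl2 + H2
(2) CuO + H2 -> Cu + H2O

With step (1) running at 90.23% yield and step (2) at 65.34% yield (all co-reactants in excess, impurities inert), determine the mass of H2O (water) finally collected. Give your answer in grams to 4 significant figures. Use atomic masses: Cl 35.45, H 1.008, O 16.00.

68.53 g

Pure HCl = 593.0 × 0.7933 = 470.43 g.
M(HCl) = 1.008 + 35.45 = 36.458 g/mol.
M(H2O) = 2(1.008) + 16.00 = 18.016 g/mol.
n(HCl) = 470.43 / 36.458 = 12.903 mol.
Step 1 (HCl:H2 = 2:1): theoretical n(H2) = 6.4516 mol; at 90.23% yield, n(H2) = 5.8213 mol.
Step 2 (H2:H2O = 1:1): theoretical n(H2O) = 5.8213 mol, so theoretical mass = 5.8213 × 18.016 = 104.88 g.
At 65.34% yield, actual mass of H2O = 104.88 × 0.6534 = 68.526 g.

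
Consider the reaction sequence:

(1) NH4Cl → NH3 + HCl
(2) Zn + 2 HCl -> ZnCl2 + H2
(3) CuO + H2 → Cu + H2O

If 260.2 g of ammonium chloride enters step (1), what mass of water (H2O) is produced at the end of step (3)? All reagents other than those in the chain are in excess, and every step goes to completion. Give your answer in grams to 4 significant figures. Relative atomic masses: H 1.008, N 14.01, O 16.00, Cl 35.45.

43.82 g

M(NH4Cl) = 14.01 + 4(1.008) + 35.45 = 53.492 g/mol.
M(H2O) = 2(1.008) + 16.00 = 18.016 g/mol.
n(NH4Cl) = 260.2 / 53.492 = 4.8643 mol.
Reaction (1): NH4Cl→HCl ratio 1:1 ⇒ n(HCl) = 4.8643 mol.
Reaction (2): HCl→H2 ratio 2:1 ⇒ n(H2) = 2.4321 mol.
Reaction (3): H2→H2O ratio 1:1 ⇒ n(H2O) = 2.4321 mol.
Mass of H2O = 2.4321 × 18.016 = 43.817 g.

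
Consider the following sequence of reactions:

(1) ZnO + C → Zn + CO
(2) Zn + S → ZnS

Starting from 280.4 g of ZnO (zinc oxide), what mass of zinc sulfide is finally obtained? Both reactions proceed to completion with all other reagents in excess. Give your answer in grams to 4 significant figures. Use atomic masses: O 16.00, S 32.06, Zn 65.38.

335.7 g

M(ZnO) = 65.38 + 16.00 = 81.38 g/mol.
M(ZnS) = 65.38 + 32.06 = 97.44 g/mol.
n(ZnO) = 280.40 / 81.38 = 3.4456 mol.
Step 1 gives a 1:1 ratio of ZnO to Zn, so n(Zn) = 3.4456 mol.
In step 2 the Zn:ZnS ratio is 1:1, so n(ZnS) = 3.4456 mol.
Mass of ZnS = 3.4456 × 97.44 = 335.74 g.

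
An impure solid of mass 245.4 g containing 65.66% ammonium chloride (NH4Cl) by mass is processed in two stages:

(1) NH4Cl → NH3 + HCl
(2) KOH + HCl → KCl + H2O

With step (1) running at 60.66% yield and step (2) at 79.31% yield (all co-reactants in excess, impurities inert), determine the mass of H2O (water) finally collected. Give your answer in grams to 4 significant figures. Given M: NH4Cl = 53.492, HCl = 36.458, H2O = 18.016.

Pure NH4Cl = 245.4 × 0.6566 = 161.13 g.
n(NH4Cl) = 161.13 / 53.492 = 3.0122 mol.
Step 1 (NH4Cl:HCl = 1:1): theoretical n(HCl) = 3.0122 mol; at 60.66% yield, n(HCl) = 1.8272 mol.
Step 2 (HCl:H2O = 1:1): theoretical n(H2O) = 1.8272 mol, so theoretical mass = 1.8272 × 18.016 = 32.919 g.
At 79.31% yield, actual mass of H2O = 32.919 × 0.7931 = 26.108 g.

26.11 g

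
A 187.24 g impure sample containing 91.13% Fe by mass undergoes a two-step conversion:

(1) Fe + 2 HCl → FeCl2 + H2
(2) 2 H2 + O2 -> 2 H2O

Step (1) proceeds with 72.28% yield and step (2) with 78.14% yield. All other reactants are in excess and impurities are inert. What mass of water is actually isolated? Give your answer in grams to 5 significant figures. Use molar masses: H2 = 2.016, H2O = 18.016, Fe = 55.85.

Pure Fe = 187.24 × 0.9113 = 170.632 g.
n(Fe) = 170.632 / 55.85 = 3.05518 mol.
Step 1 (Fe:H2 = 1:1): theoretical n(H2) = 3.05518 mol; at 72.28% yield, n(H2) = 2.20828 mol.
Step 2 (H2:H2O = 2:2): theoretical n(H2O) = 2.20828 mol, so theoretical mass = 2.20828 × 18.016 = 39.7844 g.
At 78.14% yield, actual mass of H2O = 39.7844 × 0.7814 = 31.0876 g.

31.088 g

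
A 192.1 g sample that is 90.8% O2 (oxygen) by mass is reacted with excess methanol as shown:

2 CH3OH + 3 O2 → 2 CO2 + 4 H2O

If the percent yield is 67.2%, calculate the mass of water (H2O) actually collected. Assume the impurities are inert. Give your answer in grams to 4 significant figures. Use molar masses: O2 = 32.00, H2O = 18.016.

87.99 g

Pure O2 available = 192.1 g × 0.908 = 174.43 g.
n(O2) = 174.43 g / 32.00 g/mol = 5.4508 mol.
From the equation the O2:H2O mole ratio is 3:4, so n(H2O) = 5.4508 × 4/3 = 7.2678 mol.
Mass of H2O = 7.2678 mol × 18.016 g/mol = 130.94 g.
Actual mass collected = 130.94 g × 0.672 = 87.989 g.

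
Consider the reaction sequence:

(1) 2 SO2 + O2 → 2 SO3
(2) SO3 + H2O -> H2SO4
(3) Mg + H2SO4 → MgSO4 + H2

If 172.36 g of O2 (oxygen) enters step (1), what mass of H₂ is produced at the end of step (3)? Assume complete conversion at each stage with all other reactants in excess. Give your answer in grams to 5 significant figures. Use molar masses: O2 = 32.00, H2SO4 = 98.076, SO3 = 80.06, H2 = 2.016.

21.717 g

n(O2) = 172.36 / 32.00 = 5.38625 mol.
Reaction (1): O2→SO3 ratio 1:2 ⇒ n(SO3) = 10.7725 mol.
Reaction (2): SO3→H2SO4 ratio 1:1 ⇒ n(H2SO4) = 10.7725 mol.
Reaction (3): H2SO4→H2 ratio 1:1 ⇒ n(H2) = 10.7725 mol.
Mass of H2 = 10.7725 × 2.016 = 21.7174 g.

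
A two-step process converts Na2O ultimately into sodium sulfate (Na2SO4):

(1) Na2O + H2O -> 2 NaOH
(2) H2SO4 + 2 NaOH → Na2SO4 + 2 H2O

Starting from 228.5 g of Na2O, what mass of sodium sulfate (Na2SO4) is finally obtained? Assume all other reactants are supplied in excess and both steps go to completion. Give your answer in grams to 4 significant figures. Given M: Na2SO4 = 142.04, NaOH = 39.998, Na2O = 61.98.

n(Na2O) = 228.50 / 61.98 = 3.6867 mol.
Step 1 gives a 1:2 ratio of Na2O to NaOH, so n(NaOH) = 7.3733 mol.
In step 2 the NaOH:Na2SO4 ratio is 2:1, so n(Na2SO4) = 3.6867 mol.
Mass of Na2SO4 = 3.6867 × 142.04 = 523.66 g.

523.7 g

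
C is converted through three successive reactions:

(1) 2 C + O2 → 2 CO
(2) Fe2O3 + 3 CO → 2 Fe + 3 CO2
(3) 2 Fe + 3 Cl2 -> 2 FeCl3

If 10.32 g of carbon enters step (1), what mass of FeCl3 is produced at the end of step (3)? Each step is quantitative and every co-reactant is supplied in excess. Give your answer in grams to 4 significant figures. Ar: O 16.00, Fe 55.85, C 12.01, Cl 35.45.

92.92 g

M(C) = 12.01 g/mol.
M(FeCl3) = 55.85 + 3(35.45) = 162.20 g/mol.
n(C) = 10.32 / 12.01 = 0.85928 mol.
Reaction (1): C→CO ratio 2:2 ⇒ n(CO) = 0.85928 mol.
Reaction (2): CO→Fe ratio 3:2 ⇒ n(Fe) = 0.57286 mol.
Reaction (3): Fe→FeCl3 ratio 2:2 ⇒ n(FeCl3) = 0.57286 mol.
Mass of FeCl3 = 0.57286 × 162.20 = 92.917 g.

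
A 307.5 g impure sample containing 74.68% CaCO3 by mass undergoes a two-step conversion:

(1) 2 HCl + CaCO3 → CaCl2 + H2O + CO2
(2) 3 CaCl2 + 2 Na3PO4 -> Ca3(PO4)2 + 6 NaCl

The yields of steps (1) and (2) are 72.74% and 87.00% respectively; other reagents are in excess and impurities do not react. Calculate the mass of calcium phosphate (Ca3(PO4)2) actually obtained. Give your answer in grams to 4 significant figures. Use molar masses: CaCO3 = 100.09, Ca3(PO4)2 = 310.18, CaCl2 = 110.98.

150.1 g

Pure CaCO3 = 307.5 × 0.7468 = 229.64 g.
n(CaCO3) = 229.64 / 100.09 = 2.2943 mol.
Step 1 (CaCO3:CaCl2 = 1:1): theoretical n(CaCl2) = 2.2943 mol; at 72.74% yield, n(CaCl2) = 1.6689 mol.
Step 2 (CaCl2:Ca3(PO4)2 = 3:1): theoretical n(Ca3(PO4)2) = 0.55630 mol, so theoretical mass = 0.55630 × 310.18 = 172.55 g.
At 87.00% yield, actual mass of Ca3(PO4)2 = 172.55 × 0.8700 = 150.12 g.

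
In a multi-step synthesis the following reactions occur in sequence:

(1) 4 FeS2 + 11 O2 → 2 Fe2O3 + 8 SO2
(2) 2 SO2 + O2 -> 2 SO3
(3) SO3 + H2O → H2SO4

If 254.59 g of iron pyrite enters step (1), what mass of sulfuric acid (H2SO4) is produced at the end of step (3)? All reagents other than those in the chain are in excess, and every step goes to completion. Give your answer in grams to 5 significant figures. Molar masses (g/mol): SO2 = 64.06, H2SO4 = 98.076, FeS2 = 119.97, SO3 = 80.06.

416.26 g

n(FeS2) = 254.59 / 119.97 = 2.12211 mol.
Reaction (1): FeS2→SO2 ratio 4:8 ⇒ n(SO2) = 4.24423 mol.
Reaction (2): SO2→SO3 ratio 2:2 ⇒ n(SO3) = 4.24423 mol.
Reaction (3): SO3→H2SO4 ratio 1:1 ⇒ n(H2SO4) = 4.24423 mol.
Mass of H2SO4 = 4.24423 × 98.076 = 416.257 g.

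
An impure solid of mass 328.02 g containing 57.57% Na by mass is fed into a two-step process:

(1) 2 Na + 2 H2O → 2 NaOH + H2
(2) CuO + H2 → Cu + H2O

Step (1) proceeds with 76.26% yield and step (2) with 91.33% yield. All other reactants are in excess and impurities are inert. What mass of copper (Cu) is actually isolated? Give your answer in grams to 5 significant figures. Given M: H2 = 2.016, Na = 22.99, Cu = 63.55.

Pure Na = 328.02 × 0.5757 = 188.841 g.
n(Na) = 188.841 / 22.99 = 8.21405 mol.
Step 1 (Na:H2 = 2:1): theoretical n(H2) = 4.10703 mol; at 76.26% yield, n(H2) = 3.13202 mol.
Step 2 (H2:Cu = 1:1): theoretical n(Cu) = 3.13202 mol, so theoretical mass = 3.13202 × 63.55 = 199.040 g.
At 91.33% yield, actual mass of Cu = 199.040 × 0.9133 = 181.783 g.

181.78 g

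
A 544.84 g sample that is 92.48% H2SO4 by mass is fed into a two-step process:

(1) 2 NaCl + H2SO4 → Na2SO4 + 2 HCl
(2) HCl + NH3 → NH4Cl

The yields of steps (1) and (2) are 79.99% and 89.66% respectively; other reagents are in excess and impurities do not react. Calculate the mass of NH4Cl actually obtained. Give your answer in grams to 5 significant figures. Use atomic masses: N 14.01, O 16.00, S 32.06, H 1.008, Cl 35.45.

394.19 g

Pure H2SO4 = 544.84 × 0.9248 = 503.868 g.
M(H2SO4) = 2(1.008) + 32.06 + 4(16.00) = 98.076 g/mol.
M(NH4Cl) = 14.01 + 4(1.008) + 35.45 = 53.492 g/mol.
n(H2SO4) = 503.868 / 98.076 = 5.13753 mol.
Step 1 (H2SO4:HCl = 1:2): theoretical n(HCl) = 10.2751 mol; at 79.99% yield, n(HCl) = 8.21901 mol.
Step 2 (HCl:NH4Cl = 1:1): theoretical n(NH4Cl) = 8.21901 mol, so theoretical mass = 8.21901 × 53.492 = 439.652 g.
At 89.66% yield, actual mass of NH4Cl = 439.652 × 0.8966 = 394.192 g.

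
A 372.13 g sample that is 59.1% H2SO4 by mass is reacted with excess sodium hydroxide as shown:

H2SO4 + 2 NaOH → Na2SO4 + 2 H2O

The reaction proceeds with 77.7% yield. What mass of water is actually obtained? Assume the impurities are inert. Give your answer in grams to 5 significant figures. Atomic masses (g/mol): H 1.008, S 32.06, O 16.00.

62.781 g

Pure H2SO4 available = 372.13 g × 0.591 = 219.929 g.
M(H2SO4) = 2(1.008) + 32.06 + 4(16.00) = 98.076 g/mol.
M(H2O) = 2(1.008) + 16.00 = 18.016 g/mol.
n(H2SO4) = 219.929 g / 98.076 g/mol = 2.24243 mol.
From the equation the H2SO4:H2O mole ratio is 1:2, so n(H2O) = 2.24243 × 2/1 = 4.48487 mol.
Mass of H2O = 4.48487 mol × 18.016 g/mol = 80.7993 g.
Actual mass collected = 80.7993 g × 0.777 = 62.7811 g.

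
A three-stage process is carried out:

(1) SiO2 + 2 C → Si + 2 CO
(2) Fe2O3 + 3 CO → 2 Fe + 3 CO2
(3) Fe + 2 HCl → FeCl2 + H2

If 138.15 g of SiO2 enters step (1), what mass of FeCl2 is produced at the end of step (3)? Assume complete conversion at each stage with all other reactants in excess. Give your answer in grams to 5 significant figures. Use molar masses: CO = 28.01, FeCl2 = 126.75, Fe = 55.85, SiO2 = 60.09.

388.54 g

n(SiO2) = 138.15 / 60.09 = 2.29905 mol.
Reaction (1): SiO2→CO ratio 1:2 ⇒ n(CO) = 4.59810 mol.
Reaction (2): CO→Fe ratio 3:2 ⇒ n(Fe) = 3.06540 mol.
Reaction (3): Fe→FeCl2 ratio 1:1 ⇒ n(FeCl2) = 3.06540 mol.
Mass of FeCl2 = 3.06540 × 126.75 = 388.540 g.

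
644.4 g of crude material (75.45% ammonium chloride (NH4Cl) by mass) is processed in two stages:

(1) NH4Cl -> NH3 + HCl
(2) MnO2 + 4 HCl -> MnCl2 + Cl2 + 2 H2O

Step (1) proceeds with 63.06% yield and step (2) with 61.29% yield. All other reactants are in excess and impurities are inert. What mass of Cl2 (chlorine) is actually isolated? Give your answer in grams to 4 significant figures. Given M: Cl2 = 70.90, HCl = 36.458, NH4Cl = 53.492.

62.27 g

Pure NH4Cl = 644.4 × 0.7545 = 486.20 g.
n(NH4Cl) = 486.20 / 53.492 = 9.0892 mol.
Step 1 (NH4Cl:HCl = 1:1): theoretical n(HCl) = 9.0892 mol; at 63.06% yield, n(HCl) = 5.7317 mol.
Step 2 (HCl:Cl2 = 4:1): theoretical n(Cl2) = 1.4329 mol, so theoretical mass = 1.4329 × 70.90 = 101.59 g.
At 61.29% yield, actual mass of Cl2 = 101.59 × 0.6129 = 62.267 g.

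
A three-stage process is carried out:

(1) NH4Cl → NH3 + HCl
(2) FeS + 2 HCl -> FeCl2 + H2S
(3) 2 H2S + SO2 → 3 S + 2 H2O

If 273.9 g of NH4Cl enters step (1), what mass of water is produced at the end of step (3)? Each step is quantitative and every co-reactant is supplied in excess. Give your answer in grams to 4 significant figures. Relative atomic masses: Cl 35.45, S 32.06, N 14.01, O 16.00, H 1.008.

46.12 g

M(NH4Cl) = 14.01 + 4(1.008) + 35.45 = 53.492 g/mol.
M(H2O) = 2(1.008) + 16.00 = 18.016 g/mol.
n(NH4Cl) = 273.9 / 53.492 = 5.1204 mol.
Reaction (1): NH4Cl→HCl ratio 1:1 ⇒ n(HCl) = 5.1204 mol.
Reaction (2): HCl→H2S ratio 2:1 ⇒ n(H2S) = 2.5602 mol.
Reaction (3): H2S→H2O ratio 2:2 ⇒ n(H2O) = 2.5602 mol.
Mass of H2O = 2.5602 × 18.016 = 46.124 g.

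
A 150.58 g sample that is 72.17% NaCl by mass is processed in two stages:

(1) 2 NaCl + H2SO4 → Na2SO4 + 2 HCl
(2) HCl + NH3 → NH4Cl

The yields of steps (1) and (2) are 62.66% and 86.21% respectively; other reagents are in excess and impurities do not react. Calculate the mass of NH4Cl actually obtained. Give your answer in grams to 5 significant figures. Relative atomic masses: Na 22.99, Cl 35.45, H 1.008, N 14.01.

Pure NaCl = 150.58 × 0.7217 = 108.674 g.
M(NaCl) = 22.99 + 35.45 = 58.44 g/mol.
M(NH4Cl) = 14.01 + 4(1.008) + 35.45 = 53.492 g/mol.
n(NaCl) = 108.674 / 58.44 = 1.85958 mol.
Step 1 (NaCl:HCl = 2:2): theoretical n(HCl) = 1.85958 mol; at 62.66% yield, n(HCl) = 1.16521 mol.
Step 2 (HCl:NH4Cl = 1:1): theoretical n(NH4Cl) = 1.16521 mol, so theoretical mass = 1.16521 × 53.492 = 62.3294 g.
At 86.21% yield, actual mass of NH4Cl = 62.3294 × 0.8621 = 53.7342 g.

53.734 g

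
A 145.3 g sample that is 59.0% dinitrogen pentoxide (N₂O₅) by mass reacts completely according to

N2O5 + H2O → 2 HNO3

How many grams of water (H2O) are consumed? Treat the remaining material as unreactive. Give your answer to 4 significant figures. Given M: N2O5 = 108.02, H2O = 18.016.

14.30 g

Mass of pure N2O5 = 145.3 g × 0.590 = 85.727 g.
n(N2O5) = 85.727 g / 108.02 g/mol = 0.79362 mol.
From the equation the N2O5:H2O mole ratio is 1:1, so n(H2O) = 0.79362 × 1/1 = 0.79362 mol.
Mass of H2O = 0.79362 mol × 18.016 g/mol = 14.298 g.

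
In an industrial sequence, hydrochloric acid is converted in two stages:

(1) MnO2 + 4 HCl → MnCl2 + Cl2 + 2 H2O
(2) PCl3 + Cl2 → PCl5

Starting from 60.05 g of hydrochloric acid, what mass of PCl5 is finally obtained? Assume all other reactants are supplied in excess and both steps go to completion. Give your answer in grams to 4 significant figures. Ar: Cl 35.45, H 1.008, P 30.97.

85.74 g

M(HCl) = 1.008 + 35.45 = 36.458 g/mol.
M(PCl5) = 30.97 + 5(35.45) = 208.22 g/mol.
n(HCl) = 60.050 / 36.458 = 1.6471 mol.
Step 1 gives a 4:1 ratio of HCl to Cl2, so n(Cl2) = 0.41178 mol.
In step 2 the Cl2:PCl5 ratio is 1:1, so n(PCl5) = 0.41178 mol.
Mass of PCl5 = 0.41178 × 208.22 = 85.740 g.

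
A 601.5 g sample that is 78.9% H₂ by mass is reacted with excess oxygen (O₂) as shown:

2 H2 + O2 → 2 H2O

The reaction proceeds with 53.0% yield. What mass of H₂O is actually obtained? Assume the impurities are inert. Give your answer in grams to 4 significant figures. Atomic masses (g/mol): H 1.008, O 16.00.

Pure H2 available = 601.5 g × 0.789 = 474.58 g.
M(H2) = 2(1.008) = 2.016 g/mol.
M(H2O) = 2(1.008) + 16.00 = 18.016 g/mol.
n(H2) = 474.58 g / 2.016 g/mol = 235.41 mol.
From the equation the H2:H2O mole ratio is 2:2, so n(H2O) = 235.41 × 2/2 = 235.41 mol.
Mass of H2O = 235.41 mol × 18.016 g/mol = 4241.1 g.
Actual mass collected = 4241.1 g × 0.530 = 2247.8 g.

2248 g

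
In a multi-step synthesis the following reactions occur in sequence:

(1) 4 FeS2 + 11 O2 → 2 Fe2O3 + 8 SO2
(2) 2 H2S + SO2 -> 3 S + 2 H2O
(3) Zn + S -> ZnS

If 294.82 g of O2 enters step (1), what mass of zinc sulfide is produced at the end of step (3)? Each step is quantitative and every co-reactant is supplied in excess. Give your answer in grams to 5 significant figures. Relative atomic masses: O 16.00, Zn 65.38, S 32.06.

1958.7 g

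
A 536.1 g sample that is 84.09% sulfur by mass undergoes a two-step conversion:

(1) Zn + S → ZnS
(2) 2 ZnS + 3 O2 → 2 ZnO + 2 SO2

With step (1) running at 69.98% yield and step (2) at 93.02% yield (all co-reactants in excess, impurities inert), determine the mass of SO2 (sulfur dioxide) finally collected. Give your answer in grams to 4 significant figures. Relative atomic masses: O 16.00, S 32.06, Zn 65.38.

Pure S = 536.1 × 0.8409 = 450.81 g.
M(S) = 32.06 g/mol.
M(SO2) = 32.06 + 2(16.00) = 64.06 g/mol.
n(S) = 450.81 / 32.06 = 14.061 mol.
Step 1 (S:ZnS = 1:1): theoretical n(ZnS) = 14.061 mol; at 69.98% yield, n(ZnS) = 9.8401 mol.
Step 2 (ZnS:SO2 = 2:2): theoretical n(SO2) = 9.8401 mol, so theoretical mass = 9.8401 × 64.06 = 630.36 g.
At 93.02% yield, actual mass of SO2 = 630.36 × 0.9302 = 586.36 g.

586.4 g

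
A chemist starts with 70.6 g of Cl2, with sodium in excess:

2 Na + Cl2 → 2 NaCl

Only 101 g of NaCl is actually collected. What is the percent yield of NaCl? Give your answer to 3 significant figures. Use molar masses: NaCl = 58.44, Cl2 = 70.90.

86.8 %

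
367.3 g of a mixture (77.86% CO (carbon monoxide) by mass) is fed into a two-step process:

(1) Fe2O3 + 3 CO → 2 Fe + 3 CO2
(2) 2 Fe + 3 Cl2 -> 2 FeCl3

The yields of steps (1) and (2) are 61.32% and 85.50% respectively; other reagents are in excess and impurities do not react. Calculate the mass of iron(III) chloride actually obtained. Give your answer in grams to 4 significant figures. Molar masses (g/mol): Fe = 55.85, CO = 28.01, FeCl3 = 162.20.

Pure CO = 367.3 × 0.7786 = 285.98 g.
n(CO) = 285.98 / 28.01 = 10.210 mol.
Step 1 (CO:Fe = 3:2): theoretical n(Fe) = 6.8066 mol; at 61.32% yield, n(Fe) = 4.1738 mol.
Step 2 (Fe:FeCl3 = 2:2): theoretical n(FeCl3) = 4.1738 mol, so theoretical mass = 4.1738 × 162.20 = 676.99 g.
At 85.50% yield, actual mass of FeCl3 = 676.99 × 0.8550 = 578.83 g.

578.8 g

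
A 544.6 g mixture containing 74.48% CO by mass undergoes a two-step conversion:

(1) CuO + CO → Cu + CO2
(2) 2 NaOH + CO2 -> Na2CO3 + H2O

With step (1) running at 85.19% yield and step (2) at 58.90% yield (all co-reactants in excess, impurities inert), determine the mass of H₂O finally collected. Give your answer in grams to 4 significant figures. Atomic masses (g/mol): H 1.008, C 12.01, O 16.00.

130.9 g

Pure CO = 544.6 × 0.7448 = 405.62 g.
M(CO) = 12.01 + 16.00 = 28.01 g/mol.
M(H2O) = 2(1.008) + 16.00 = 18.016 g/mol.
n(CO) = 405.62 / 28.01 = 14.481 mol.
Step 1 (CO:CO2 = 1:1): theoretical n(CO2) = 14.481 mol; at 85.19% yield, n(CO2) = 12.337 mol.
Step 2 (CO2:H2O = 1:1): theoretical n(H2O) = 12.337 mol, so theoretical mass = 12.337 × 18.016 = 222.25 g.
At 58.90% yield, actual mass of H2O = 222.25 × 0.5890 = 130.91 g.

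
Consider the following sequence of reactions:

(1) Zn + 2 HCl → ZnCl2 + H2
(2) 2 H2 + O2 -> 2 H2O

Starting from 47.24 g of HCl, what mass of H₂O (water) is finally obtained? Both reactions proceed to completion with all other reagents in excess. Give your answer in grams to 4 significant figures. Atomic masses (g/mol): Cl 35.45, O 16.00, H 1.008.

11.67 g

M(HCl) = 1.008 + 35.45 = 36.458 g/mol.
M(H2O) = 2(1.008) + 16.00 = 18.016 g/mol.
n(HCl) = 47.240 / 36.458 = 1.2957 mol.
Step 1 gives a 2:1 ratio of HCl to H2, so n(H2) = 0.64787 mol.
In step 2 the H2:H2O ratio is 2:2, so n(H2O) = 0.64787 mol.
Mass of H2O = 0.64787 × 18.016 = 11.672 g.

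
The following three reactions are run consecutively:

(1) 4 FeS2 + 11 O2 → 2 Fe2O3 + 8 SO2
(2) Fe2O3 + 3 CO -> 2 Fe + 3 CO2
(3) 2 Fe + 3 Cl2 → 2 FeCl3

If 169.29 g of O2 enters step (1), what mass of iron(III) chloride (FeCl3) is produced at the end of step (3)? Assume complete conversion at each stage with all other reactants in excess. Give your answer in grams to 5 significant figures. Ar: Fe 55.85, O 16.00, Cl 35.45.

312.03 g

M(O2) = 2(16.00) = 32.00 g/mol.
M(FeCl3) = 55.85 + 3(35.45) = 162.20 g/mol.
n(O2) = 169.29 / 32.00 = 5.29031 mol.
Reaction (1): O2→Fe2O3 ratio 11:2 ⇒ n(Fe2O3) = 0.961875 mol.
Reaction (2): Fe2O3→Fe ratio 1:2 ⇒ n(Fe) = 1.92375 mol.
Reaction (3): Fe→FeCl3 ratio 2:2 ⇒ n(FeCl3) = 1.92375 mol.
Mass of FeCl3 = 1.92375 × 162.20 = 312.032 g.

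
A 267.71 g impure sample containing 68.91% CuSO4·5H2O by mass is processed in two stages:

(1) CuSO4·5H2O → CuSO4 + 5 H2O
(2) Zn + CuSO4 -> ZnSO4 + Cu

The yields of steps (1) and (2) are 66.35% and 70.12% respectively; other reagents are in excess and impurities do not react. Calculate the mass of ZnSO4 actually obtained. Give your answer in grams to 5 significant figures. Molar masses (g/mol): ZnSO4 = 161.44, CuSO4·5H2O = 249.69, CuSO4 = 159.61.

Pure CuSO4·5H2O = 267.71 × 0.6891 = 184.479 g.
n(CuSO4·5H2O) = 184.479 / 249.69 = 0.738832 mol.
Step 1 (CuSO4·5H2O:CuSO4 = 1:1): theoretical n(CuSO4) = 0.738832 mol; at 66.35% yield, n(CuSO4) = 0.490215 mol.
Step 2 (CuSO4:ZnSO4 = 1:1): theoretical n(ZnSO4) = 0.490215 mol, so theoretical mass = 0.490215 × 161.44 = 79.1403 g.
At 70.12% yield, actual mass of ZnSO4 = 79.1403 × 0.7012 = 55.4932 g.

55.493 g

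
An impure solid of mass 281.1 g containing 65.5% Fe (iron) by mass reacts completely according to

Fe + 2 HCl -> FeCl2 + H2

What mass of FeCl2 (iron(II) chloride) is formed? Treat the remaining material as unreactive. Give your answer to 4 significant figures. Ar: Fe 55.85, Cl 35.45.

Mass of pure Fe = 281.1 g × 0.655 = 184.12 g.
M(Fe) = 55.85 g/mol.
M(FeCl2) = 55.85 + 2(35.45) = 126.75 g/mol.
n(Fe) = 184.12 g / 55.85 g/mol = 3.2967 mol.
From the equation the Fe:FeCl2 mole ratio is 1:1, so n(FeCl2) = 3.2967 × 1/1 = 3.2967 mol.
Mass of FeCl2 = 3.2967 mol × 126.75 g/mol = 417.86 g.

417.9 g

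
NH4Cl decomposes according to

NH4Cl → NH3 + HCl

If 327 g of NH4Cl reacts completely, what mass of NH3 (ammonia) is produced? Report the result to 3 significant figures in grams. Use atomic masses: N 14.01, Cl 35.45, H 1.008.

M(NH4Cl) = 14.01 + 4(1.008) + 35.45 = 53.492 g/mol.
M(NH3) = 14.01 + 3(1.008) = 17.034 g/mol.
n(NH4Cl) = 327.0 g / 53.492 g/mol = 6.113 mol.
From the equation the NH4Cl:NH3 mole ratio is 1:1, so n(NH3) = 6.113 × 1/1 = 6.113 mol.
Mass of NH3 = 6.113 mol × 17.034 g/mol = 104.1 g.

104 g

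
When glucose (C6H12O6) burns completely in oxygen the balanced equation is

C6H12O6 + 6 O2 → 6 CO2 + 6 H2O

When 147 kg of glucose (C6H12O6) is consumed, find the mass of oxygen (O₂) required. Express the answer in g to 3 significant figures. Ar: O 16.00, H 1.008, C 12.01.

157000 g

M(C6H12O6) = 6(12.01) + 12(1.008) + 6(16.00) = 180.156 g/mol.
M(O2) = 2(16.00) = 32.00 g/mol.
Convert: 147 kg = 147000 g.
n(C6H12O6) = 147000 g / 180.156 g/mol = 816.0 mol.
From the equation the C6H12O6:O2 mole ratio is 1:6, so n(O2) = 816.0 × 6/1 = 4896 mol.
Mass of O2 = 4896 mol × 32.00 g/mol = 156700 g.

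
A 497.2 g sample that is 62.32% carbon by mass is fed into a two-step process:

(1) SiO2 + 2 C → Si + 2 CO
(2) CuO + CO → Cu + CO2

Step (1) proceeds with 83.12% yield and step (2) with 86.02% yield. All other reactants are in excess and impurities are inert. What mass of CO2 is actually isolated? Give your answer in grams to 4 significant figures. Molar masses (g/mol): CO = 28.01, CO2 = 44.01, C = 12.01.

811.8 g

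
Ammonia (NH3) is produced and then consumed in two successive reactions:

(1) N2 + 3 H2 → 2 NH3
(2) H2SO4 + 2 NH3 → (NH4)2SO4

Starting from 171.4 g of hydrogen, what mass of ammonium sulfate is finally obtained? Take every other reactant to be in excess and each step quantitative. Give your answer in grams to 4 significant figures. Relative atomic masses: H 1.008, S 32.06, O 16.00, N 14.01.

M(H2) = 2(1.008) = 2.016 g/mol.
M((NH4)2SO4) = 2(14.01) + 8(1.008) + 32.06 + 4(16.00) = 132.144 g/mol.
n(H2) = 171.40 / 2.016 = 85.020 mol.
Step 1 gives a 3:2 ratio of H2 to NH3, so n(NH3) = 56.680 mol.
In step 2 the NH3:(NH4)2SO4 ratio is 2:1, so n((NH4)2SO4) = 28.340 mol.
Mass of (NH4)2SO4 = 28.340 × 132.144 = 3745.0 g.

3745 g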